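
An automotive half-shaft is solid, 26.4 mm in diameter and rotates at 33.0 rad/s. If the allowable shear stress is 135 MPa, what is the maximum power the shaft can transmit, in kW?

16.1 kW

J = πd⁴/32 = π(0.0264)⁴/32 = 4.769×10^-8 m⁴.
T_max = τ_allow·J/r = 1.35×10^8 × 4.769×10^-8 / 0.0132 = 487.7 N·m.
ω = 33.0 rad/s, so P_max = T_max·ω = 1.609×10^4 W.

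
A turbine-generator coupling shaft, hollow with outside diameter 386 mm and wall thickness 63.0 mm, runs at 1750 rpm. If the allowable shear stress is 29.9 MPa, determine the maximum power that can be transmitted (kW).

49100 kW

J = π(d_o⁴ − d_i⁴)/32 = π(0.386⁴ − 0.260⁴)/32 = 1.731×10^-3 m⁴.
T_max = τ_allow·J/r = 2.99×10^7 × 1.731×10^-3 / 0.193 = 268100 N·m.
ω = 2π·1750/60 = 183.3 rad/s, so P_max = T_max·ω = 4.914×10^7 W.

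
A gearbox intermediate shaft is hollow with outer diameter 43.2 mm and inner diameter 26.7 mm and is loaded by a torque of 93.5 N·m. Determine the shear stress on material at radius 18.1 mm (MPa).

J = π(d_o⁴ − d_i⁴)/32 = π(0.0432⁴ − 0.0267⁴)/32 = 2.920×10^-7 m⁴.
Shear stress varies linearly with radius: τ = T·r/J = 93.50 × 0.0181 / 2.920×10^-7 = 5.795×10^6 Pa.

5.80 MPa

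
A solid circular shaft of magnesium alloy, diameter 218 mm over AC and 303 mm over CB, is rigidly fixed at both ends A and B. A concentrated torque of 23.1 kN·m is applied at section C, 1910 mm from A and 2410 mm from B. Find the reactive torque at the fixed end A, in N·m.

5840 N·m

Compatibility: T_A·a/J_AC = T_B·b/J_CB with T_A + T_B = T₀.
J_AC = 2.22×10^-4 m⁴, J_CB = 8.28×10^-4 m⁴, so T_A = T₀·(J_AC/a)/((J_AC/a)+(J_CB/b)) = 5837 N·m, T_B = 17260 N·m.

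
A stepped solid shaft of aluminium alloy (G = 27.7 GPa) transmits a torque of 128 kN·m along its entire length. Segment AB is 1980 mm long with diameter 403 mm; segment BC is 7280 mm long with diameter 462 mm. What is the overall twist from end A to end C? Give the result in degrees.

J_AB = π(0.403)⁴/32 = 2.59×10^-3 m⁴; J_BC = π(0.462)⁴/32 = 4.47×10^-3 m⁴.
θ = (T/G)·Σ L_i/J_i = (128000/27.7×10⁹)·(1.98/2.59×10^-3 + 7.28/4.47×10^-3) = 0.01105 rad.

0.633°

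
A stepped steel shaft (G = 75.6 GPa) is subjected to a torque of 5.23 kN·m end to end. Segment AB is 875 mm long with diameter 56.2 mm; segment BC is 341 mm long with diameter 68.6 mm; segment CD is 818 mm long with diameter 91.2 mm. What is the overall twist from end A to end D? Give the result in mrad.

81.0 mrad

J_AB = π(0.0562)⁴/32 = 9.79×10^-7 m⁴; J_BC = π(0.0686)⁴/32 = 2.17×10^-6 m⁴; J_CD = π(0.0912)⁴/32 = 6.79×10^-6 m⁴.
θ = (T/G)·Σ L_i/J_i = (5230/75.6×10⁹)·(0.875/9.79×10^-7 + 0.341/2.17×10^-6 + 0.818/6.79×10^-6) = 0.08099 rad.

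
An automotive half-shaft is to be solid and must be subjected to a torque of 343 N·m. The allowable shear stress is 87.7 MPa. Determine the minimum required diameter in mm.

For a solid shaft τ_max = 16T/(πd³), so d = (16T/(π τ_allow))^(1/3) = (16·343.0/(π·8.77×10^7))^(1/3) = 0.02711 m.

27.1 mm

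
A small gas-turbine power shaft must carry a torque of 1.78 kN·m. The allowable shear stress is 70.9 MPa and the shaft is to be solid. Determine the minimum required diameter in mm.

For a solid shaft τ_max = 16T/(πd³), so d = (16T/(π τ_allow))^(1/3) = (16·1780/(π·7.09×10^7))^(1/3) = 0.05038 m.

50.4 mm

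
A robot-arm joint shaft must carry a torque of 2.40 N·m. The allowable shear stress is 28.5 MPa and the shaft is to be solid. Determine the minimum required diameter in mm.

For a solid shaft τ_max = 16T/(πd³), so d = (16T/(π τ_allow))^(1/3) = (16·2.400/(π·2.85×10^7))^(1/3) = 0.007541 m.

7.54 mm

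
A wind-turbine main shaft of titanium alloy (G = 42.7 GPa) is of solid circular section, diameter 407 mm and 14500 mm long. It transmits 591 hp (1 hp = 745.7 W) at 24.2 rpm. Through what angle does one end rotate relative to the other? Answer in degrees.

ω = 2π·24.2/60 = 2.534 rad/s, so T = P/ω = 591×745.7 / 2.534 = 173900 N·m.
J = πd⁴/32 = π(0.407)⁴/32 = 2.694×10^-3 m⁴.
θ = T·L/(G·J) = 173900 × 14.5 / (42.7×10⁹ × 2.694×10^-3) = 0.02192 rad.

1.26°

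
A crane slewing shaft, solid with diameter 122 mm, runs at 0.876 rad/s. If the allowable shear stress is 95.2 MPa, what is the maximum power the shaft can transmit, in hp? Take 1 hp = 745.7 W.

39.9 hp

J = πd⁴/32 = π(0.122)⁴/32 = 2.175×10^-5 m⁴.
T_max = τ_allow·J/r = 9.52×10^7 × 2.175×10^-5 / 0.0610 = 33940 N·m.
ω = 0.876 rad/s, so P_max = T_max·ω = 2.973×10^4 W.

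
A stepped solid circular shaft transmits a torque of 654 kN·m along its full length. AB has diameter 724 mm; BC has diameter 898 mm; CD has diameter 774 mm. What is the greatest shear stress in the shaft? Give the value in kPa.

Under the same torque, τ_max = 16T/(πd³) is largest where d is smallest — segment AB (d = 724 mm).
τ_max = 16·654000/(π·(0.724)³) = 8.777×10^6 Pa.

8780 kPa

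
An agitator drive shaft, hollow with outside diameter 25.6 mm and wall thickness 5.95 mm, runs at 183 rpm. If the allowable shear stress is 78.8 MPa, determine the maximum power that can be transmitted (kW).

4.57 kW

J = π(d_o⁴ − d_i⁴)/32 = π(0.0256⁴ − 0.0137⁴)/32 = 3.871×10^-8 m⁴.
T_max = τ_allow·J/r = 7.88×10^7 × 3.871×10^-8 / 0.0128 = 238.3 N·m.
ω = 2π·183/60 = 19.16 rad/s, so P_max = T_max·ω = 4567 W.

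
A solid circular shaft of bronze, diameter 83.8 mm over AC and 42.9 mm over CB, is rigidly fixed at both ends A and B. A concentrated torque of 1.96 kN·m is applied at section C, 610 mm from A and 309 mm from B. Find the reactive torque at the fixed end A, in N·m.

Compatibility: T_A·a/J_AC = T_B·b/J_CB with T_A + T_B = T₀.
J_AC = 4.84×10^-6 m⁴, J_CB = 3.33×10^-7 m⁴, so T_A = T₀·(J_AC/a)/((J_AC/a)+(J_CB/b)) = 1726 N·m, T_B = 234.0 N·m.

1730 N·m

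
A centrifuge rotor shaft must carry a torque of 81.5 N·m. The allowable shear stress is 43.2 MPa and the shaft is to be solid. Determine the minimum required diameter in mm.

For a solid shaft τ_max = 16T/(πd³), so d = (16T/(π τ_allow))^(1/3) = (16·81.50/(π·4.32×10^7))^(1/3) = 0.02126 m.

21.3 mm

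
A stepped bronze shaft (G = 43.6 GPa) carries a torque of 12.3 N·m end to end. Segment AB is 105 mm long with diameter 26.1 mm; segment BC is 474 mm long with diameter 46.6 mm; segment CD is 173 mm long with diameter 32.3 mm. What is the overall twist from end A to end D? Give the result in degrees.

0.0800°

J_AB = π(0.0261)⁴/32 = 4.56×10^-8 m⁴; J_BC = π(0.0466)⁴/32 = 4.63×10^-7 m⁴; J_CD = π(0.0323)⁴/32 = 1.07×10^-7 m⁴.
θ = (T/G)·Σ L_i/J_i = (12.30/43.6×10⁹)·(0.105/4.56×10^-8 + 0.474/4.63×10^-7 + 0.173/1.07×10^-7) = 1.396×10^-3 rad.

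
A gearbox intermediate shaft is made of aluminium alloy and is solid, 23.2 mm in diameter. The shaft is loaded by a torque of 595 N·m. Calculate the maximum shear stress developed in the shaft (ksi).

J = πd⁴/32 = π(0.0232)⁴/32 = 2.844×10^-8 m⁴.
τ_max = T·r/J = 595.0 × 0.0116 / 2.844×10^-8 = 2.427×10^8 Pa.

35.2 ksi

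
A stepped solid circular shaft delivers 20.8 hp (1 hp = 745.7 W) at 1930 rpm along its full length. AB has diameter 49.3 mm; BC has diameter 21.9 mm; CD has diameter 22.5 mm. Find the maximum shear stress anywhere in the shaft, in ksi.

ω = 2π·1930/60 = 202.1 rad/s, so T = P/ω = 20.8×745.7 / 202.1 = 76.74 N·m.
Under the same torque, τ_max = 16T/(πd³) is largest where d is smallest — segment BC (d = 21.9 mm).
τ_max = 16·76.74/(π·(0.0219)³) = 3.721×10^7 Pa.

5.40 ksi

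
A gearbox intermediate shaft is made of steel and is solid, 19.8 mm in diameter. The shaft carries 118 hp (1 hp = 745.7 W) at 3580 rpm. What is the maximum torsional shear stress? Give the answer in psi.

22300 psi

ω = 2π·3580/60 = 374.9 rad/s, so T = P/ω = 118×745.7 / 374.9 = 234.7 N·m.
J = πd⁴/32 = π(0.0198)⁴/32 = 1.509×10^-8 m⁴.
τ_max = T·r/J = 234.7 × 0.00990 / 1.509×10^-8 = 1.540×10^8 Pa.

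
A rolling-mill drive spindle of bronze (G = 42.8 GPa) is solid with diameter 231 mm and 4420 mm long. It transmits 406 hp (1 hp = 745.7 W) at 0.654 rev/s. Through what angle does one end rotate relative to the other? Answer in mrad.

ω = 2π·0.654 = 4.109 rad/s, so T = P/ω = 406×745.7 / 4.109 = 73680 N·m.
J = πd⁴/32 = π(0.231)⁴/32 = 2.795×10^-4 m⁴.
θ = T·L/(G·J) = 73680 × 4.42 / (42.8×10⁹ × 2.795×10^-4) = 0.02722 rad.

27.2 mrad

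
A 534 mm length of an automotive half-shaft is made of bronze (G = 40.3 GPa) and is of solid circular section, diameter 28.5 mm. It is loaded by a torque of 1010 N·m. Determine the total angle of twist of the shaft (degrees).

J = πd⁴/32 = π(0.0285)⁴/32 = 6.477×10^-8 m⁴.
θ = T·L/(G·J) = 1010 × 0.534 / (40.3×10⁹ × 6.477×10^-8) = 0.2066 rad.

11.8°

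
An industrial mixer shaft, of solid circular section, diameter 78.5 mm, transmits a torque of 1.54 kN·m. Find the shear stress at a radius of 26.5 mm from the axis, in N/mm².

10.9 N/mm²

J = πd⁴/32 = π(0.0785)⁴/32 = 3.728×10^-6 m⁴.
Shear stress varies linearly with radius: τ = T·r/J = 1540 × 0.0265 / 3.728×10^-6 = 1.095×10^7 Pa.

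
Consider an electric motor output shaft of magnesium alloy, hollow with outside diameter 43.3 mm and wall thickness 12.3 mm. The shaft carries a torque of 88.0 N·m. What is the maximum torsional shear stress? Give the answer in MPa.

5.72 MPa

J = π(d_o⁴ − d_i⁴)/32 = π(0.0433⁴ − 0.0187⁴)/32 = 3.331×10^-7 m⁴.
τ_max = T·r/J = 88.00 × 0.0216 / 3.331×10^-7 = 5.720×10^6 Pa.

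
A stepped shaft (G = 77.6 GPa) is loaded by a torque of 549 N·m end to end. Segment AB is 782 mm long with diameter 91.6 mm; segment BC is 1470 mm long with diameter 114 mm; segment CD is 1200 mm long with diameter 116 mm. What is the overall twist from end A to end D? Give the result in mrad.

J_AB = π(0.0916)⁴/32 = 6.91×10^-6 m⁴; J_BC = π(0.114)⁴/32 = 1.66×10^-5 m⁴; J_CD = π(0.116)⁴/32 = 1.78×10^-5 m⁴.
θ = (T/G)·Σ L_i/J_i = (549.0/77.6×10⁹)·(0.782/6.91×10^-6 + 1.47/1.66×10^-5 + 1.20/1.78×10^-5) = 1.905×10^-3 rad.

1.91 mrad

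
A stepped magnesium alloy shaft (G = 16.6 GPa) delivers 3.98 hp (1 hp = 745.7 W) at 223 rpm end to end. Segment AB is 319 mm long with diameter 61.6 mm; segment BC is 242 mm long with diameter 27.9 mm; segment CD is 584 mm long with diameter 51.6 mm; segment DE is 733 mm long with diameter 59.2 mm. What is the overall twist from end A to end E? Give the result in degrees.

2.52°

ω = 2π·223/60 = 23.35 rad/s, so T = P/ω = 3.98×745.7 / 23.35 = 127.1 N·m.
J_AB = π(0.0616)⁴/32 = 1.41×10^-6 m⁴; J_BC = π(0.0279)⁴/32 = 5.95×10^-8 m⁴; J_CD = π(0.0516)⁴/32 = 6.96×10^-7 m⁴; J_DE = π(0.0592)⁴/32 = 1.21×10^-6 m⁴.
θ = (T/G)·Σ L_i/J_i = (127.1/16.6×10⁹)·(0.319/1.41×10^-6 + 0.242/5.95×10^-8 + 0.584/6.96×10^-7 + 0.733/1.21×10^-6) = 0.04395 rad.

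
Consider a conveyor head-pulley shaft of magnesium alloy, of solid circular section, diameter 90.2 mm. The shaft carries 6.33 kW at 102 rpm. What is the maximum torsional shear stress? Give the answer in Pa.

4.11e6 Pa

ω = 2π·102/60 = 10.68 rad/s, so T = P/ω = 6.33×10³ / 10.68 = 592.6 N·m.
J = πd⁴/32 = π(0.0902)⁴/32 = 6.499×10^-6 m⁴.
τ_max = T·r/J = 592.6 × 0.0451 / 6.499×10^-6 = 4.113×10^6 Pa.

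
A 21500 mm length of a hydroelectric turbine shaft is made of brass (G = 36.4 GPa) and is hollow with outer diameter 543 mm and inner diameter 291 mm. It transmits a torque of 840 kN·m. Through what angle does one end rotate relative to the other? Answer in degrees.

J = π(d_o⁴ − d_i⁴)/32 = π(0.543⁴ − 0.291⁴)/32 = 7.831×10^-3 m⁴.
θ = T·L/(G·J) = 840000 × 21.5 / (36.4×10⁹ × 7.831×10^-3) = 0.06336 rad.

3.63°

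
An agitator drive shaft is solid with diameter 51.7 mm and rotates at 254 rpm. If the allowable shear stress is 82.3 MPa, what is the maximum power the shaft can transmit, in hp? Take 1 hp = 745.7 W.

79.7 hp

J = πd⁴/32 = π(0.0517)⁴/32 = 7.014×10^-7 m⁴.
T_max = τ_allow·J/r = 8.23×10^7 × 7.014×10^-7 / 0.0259 = 2233 N·m.
ω = 2π·254/60 = 26.60 rad/s, so P_max = T_max·ω = 5.940×10^4 W.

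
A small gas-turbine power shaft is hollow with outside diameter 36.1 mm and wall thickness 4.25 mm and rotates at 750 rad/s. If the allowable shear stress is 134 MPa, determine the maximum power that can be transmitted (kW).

611 kW

J = π(d_o⁴ − d_i⁴)/32 = π(0.0361⁴ − 0.0276⁴)/32 = 1.098×10^-7 m⁴.
T_max = τ_allow·J/r = 1.34×10^8 × 1.098×10^-7 / 0.0181 = 814.9 N·m.
ω = 750 rad/s, so P_max = T_max·ω = 6.112×10^5 W.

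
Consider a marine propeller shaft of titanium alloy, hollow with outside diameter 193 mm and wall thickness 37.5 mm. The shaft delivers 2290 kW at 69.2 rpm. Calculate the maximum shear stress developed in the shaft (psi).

ω = 2π·69.2/60 = 7.247 rad/s, so T = P/ω = 2290×10³ / 7.247 = 316000 N·m.
J = π(d_o⁴ − d_i⁴)/32 = π(0.193⁴ − 0.118⁴)/32 = 1.172×10^-4 m⁴.
τ_max = T·r/J = 316000 × 0.0965 / 1.172×10^-4 = 2.602×10^8 Pa.

37700 psi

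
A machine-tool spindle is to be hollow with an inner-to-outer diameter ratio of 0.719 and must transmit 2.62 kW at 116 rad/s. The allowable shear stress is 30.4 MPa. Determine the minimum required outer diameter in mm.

17.3 mm

ω = 116 rad/s, so T = P/ω = 2.62×10³ / 116.0 = 22.59 N·m.
For a hollow shaft with d_i/d_o = 0.719: τ_max = 16T/(π d_o³ (1−k⁴)), so d_o = [16T/(π τ_allow (1−k⁴))]^(1/3) = [16·22.59/(π·3.04×10^7·0.7328)]^(1/3) = 0.01728 m.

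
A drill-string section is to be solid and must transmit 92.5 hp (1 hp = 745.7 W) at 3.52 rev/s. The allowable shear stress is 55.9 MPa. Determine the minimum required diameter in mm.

ω = 2π·3.52 = 22.12 rad/s, so T = P/ω = 92.5×745.7 / 22.12 = 3119 N·m.
For a solid shaft τ_max = 16T/(πd³), so d = (16T/(π τ_allow))^(1/3) = (16·3119/(π·5.59×10^7))^(1/3) = 0.06574 m.

65.7 mm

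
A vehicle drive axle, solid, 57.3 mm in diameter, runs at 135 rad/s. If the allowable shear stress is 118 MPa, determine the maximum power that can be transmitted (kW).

588 kW

J = πd⁴/32 = π(0.0573)⁴/32 = 1.058×10^-6 m⁴.
T_max = τ_allow·J/r = 1.18×10^8 × 1.058×10^-6 / 0.0286 = 4359 N·m.
ω = 135 rad/s, so P_max = T_max·ω = 5.884×10^5 W.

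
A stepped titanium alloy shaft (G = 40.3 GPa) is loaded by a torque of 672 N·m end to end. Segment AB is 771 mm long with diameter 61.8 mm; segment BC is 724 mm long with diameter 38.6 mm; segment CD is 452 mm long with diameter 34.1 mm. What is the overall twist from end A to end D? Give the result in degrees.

J_AB = π(0.0618)⁴/32 = 1.43×10^-6 m⁴; J_BC = π(0.0386)⁴/32 = 2.18×10^-7 m⁴; J_CD = π(0.0341)⁴/32 = 1.33×10^-7 m⁴.
θ = (T/G)·Σ L_i/J_i = (672.0/40.3×10⁹)·(0.771/1.43×10^-6 + 0.724/2.18×10^-7 + 0.452/1.33×10^-7) = 0.1211 rad.

6.94°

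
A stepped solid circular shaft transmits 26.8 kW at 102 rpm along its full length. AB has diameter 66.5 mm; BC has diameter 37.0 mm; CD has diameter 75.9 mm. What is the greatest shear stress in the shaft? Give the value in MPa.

ω = 2π·102/60 = 10.68 rad/s, so T = P/ω = 26.8×10³ / 10.68 = 2509 N·m.
Under the same torque, τ_max = 16T/(πd³) is largest where d is smallest — segment BC (d = 37.0 mm).
τ_max = 16·2509/(π·(0.0370)³) = 2.523×10^8 Pa.

252 MPa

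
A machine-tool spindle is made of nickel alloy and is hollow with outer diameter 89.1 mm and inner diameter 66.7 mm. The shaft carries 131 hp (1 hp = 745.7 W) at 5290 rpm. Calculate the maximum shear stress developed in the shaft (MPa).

ω = 2π·5290/60 = 554.0 rad/s, so T = P/ω = 131×745.7 / 554.0 = 176.3 N·m.
J = π(d_o⁴ − d_i⁴)/32 = π(0.0891⁴ − 0.0667⁴)/32 = 4.244×10^-6 m⁴.
τ_max = T·r/J = 176.3 × 0.0445 / 4.244×10^-6 = 1.851×10^6 Pa.

1.85 MPa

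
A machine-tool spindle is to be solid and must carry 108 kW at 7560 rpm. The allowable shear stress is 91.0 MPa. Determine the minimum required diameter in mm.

19.7 mm

ω = 2π·7560/60 = 791.7 rad/s, so T = P/ω = 108×10³ / 791.7 = 136.4 N·m.
For a solid shaft τ_max = 16T/(πd³), so d = (16T/(π τ_allow))^(1/3) = (16·136.4/(π·9.10×10^7))^(1/3) = 0.01969 m.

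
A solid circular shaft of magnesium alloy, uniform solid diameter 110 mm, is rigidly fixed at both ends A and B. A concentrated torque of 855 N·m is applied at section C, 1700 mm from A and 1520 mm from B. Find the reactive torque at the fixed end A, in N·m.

404 N·m

With uniform GJ and both ends fixed, compatibility θ_AC = θ_CB gives T_A·a = T_B·b, together with T_A + T_B = T₀.
T_A = T₀·b/(a+b) = 855.0·1520/3220 = 403.6 N·m; T_B = 451.4 N·m.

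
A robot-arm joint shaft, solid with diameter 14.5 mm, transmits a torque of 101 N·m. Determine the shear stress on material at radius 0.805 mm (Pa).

1.87e7 Pa

J = πd⁴/32 = π(0.0145)⁴/32 = 4.340×10^-9 m⁴.
Shear stress varies linearly with radius: τ = T·r/J = 101.0 × 8.05e-4 / 4.340×10^-9 = 1.873×10^7 Pa.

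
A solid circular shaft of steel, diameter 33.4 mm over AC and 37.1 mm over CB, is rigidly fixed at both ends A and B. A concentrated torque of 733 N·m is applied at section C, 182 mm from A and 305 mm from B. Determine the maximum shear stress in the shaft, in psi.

Compatibility: T_A·a/J_AC = T_B·b/J_CB with T_A + T_B = T₀.
J_AC = 1.22×10^-7 m⁴, J_CB = 1.86×10^-7 m⁴, so T_A = T₀·(J_AC/a)/((J_AC/a)+(J_CB/b)) = 384.1 N·m, T_B = 348.9 N·m.
τ in each portion: τ_AC = 5.25×10^7 Pa, τ_CB = 3.48×10^7 Pa; maximum is in AC.
τ_max = T_AC·r/J = 384.1·0.0167/1.22×10^-7 = 5.250×10^7 Pa.

7610 psi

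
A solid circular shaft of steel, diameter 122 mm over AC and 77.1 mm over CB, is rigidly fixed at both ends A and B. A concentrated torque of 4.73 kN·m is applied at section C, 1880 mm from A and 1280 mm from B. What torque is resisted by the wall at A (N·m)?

Compatibility: T_A·a/J_AC = T_B·b/J_CB with T_A + T_B = T₀.
J_AC = 2.17×10^-5 m⁴, J_CB = 3.47×10^-6 m⁴, so T_A = T₀·(J_AC/a)/((J_AC/a)+(J_CB/b)) = 3832 N·m, T_B = 897.8 N·m.

3830 N·m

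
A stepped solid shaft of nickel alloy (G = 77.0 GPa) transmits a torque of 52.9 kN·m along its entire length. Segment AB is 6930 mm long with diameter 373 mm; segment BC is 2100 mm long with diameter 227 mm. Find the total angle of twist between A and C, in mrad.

8.04 mrad

J_AB = π(0.373)⁴/32 = 1.90×10^-3 m⁴; J_BC = π(0.227)⁴/32 = 2.61×10^-4 m⁴.
θ = (T/G)·Σ L_i/J_i = (52900/77.0×10⁹)·(6.93/1.90×10^-3 + 2.10/2.61×10^-4) = 8.040×10^-3 rad.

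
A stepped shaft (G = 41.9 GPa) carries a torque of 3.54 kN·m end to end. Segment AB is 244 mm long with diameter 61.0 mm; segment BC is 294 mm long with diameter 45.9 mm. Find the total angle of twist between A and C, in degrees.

4.13°

J_AB = π(0.0610)⁴/32 = 1.36×10^-6 m⁴; J_BC = π(0.0459)⁴/32 = 4.36×10^-7 m⁴.
θ = (T/G)·Σ L_i/J_i = (3540/41.9×10⁹)·(0.244/1.36×10^-6 + 0.294/4.36×10^-7) = 0.07217 rad.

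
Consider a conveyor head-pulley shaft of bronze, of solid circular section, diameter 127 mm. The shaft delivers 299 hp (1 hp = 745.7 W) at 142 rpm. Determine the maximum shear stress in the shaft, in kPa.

ω = 2π·142/60 = 14.87 rad/s, so T = P/ω = 299×745.7 / 14.87 = 14990 N·m.
J = πd⁴/32 = π(0.127)⁴/32 = 2.554×10^-5 m⁴.
τ_max = T·r/J = 14990 × 0.0635 / 2.554×10^-5 = 3.728×10^7 Pa.

37300 kPa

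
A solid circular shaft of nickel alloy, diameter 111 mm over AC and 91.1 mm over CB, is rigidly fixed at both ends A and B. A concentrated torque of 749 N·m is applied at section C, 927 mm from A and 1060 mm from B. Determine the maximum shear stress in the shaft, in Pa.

2.00e6 Pa

Compatibility: T_A·a/J_AC = T_B·b/J_CB with T_A + T_B = T₀.
J_AC = 1.49×10^-5 m⁴, J_CB = 6.76×10^-6 m⁴, so T_A = T₀·(J_AC/a)/((J_AC/a)+(J_CB/b)) = 536.2 N·m, T_B = 212.8 N·m.
τ in each portion: τ_AC = 2.00×10^6 Pa, τ_CB = 1.43×10^6 Pa; maximum is in AC.
τ_max = T_AC·r/J = 536.2·0.0555/1.49×10^-5 = 1.997×10^6 Pa.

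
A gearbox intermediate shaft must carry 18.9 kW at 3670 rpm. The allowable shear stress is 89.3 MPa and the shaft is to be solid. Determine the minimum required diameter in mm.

14.1 mm

ω = 2π·3670/60 = 384.3 rad/s, so T = P/ω = 18.9×10³ / 384.3 = 49.18 N·m.
For a solid shaft τ_max = 16T/(πd³), so d = (16T/(π τ_allow))^(1/3) = (16·49.18/(π·8.93×10^7))^(1/3) = 0.01410 m.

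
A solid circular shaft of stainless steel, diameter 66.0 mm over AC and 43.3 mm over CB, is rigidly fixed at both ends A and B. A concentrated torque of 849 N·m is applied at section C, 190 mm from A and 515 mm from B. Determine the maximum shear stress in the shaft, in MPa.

Compatibility: T_A·a/J_AC = T_B·b/J_CB with T_A + T_B = T₀.
J_AC = 1.86×10^-6 m⁴, J_CB = 3.45×10^-7 m⁴, so T_A = T₀·(J_AC/a)/((J_AC/a)+(J_CB/b)) = 794.7 N·m, T_B = 54.31 N·m.
τ in each portion: τ_AC = 1.41×10^7 Pa, τ_CB = 3.41×10^6 Pa; maximum is in AC.
τ_max = T_AC·r/J = 794.7·0.0330/1.86×10^-6 = 1.408×10^7 Pa.

14.1 MPa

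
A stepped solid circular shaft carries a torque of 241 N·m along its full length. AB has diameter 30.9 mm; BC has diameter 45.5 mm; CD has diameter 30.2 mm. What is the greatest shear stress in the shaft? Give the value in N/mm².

Under the same torque, τ_max = 16T/(πd³) is largest where d is smallest — segment CD (d = 30.2 mm).
τ_max = 16·241.0/(π·(0.0302)³) = 4.456×10^7 Pa.

44.6 N/mm²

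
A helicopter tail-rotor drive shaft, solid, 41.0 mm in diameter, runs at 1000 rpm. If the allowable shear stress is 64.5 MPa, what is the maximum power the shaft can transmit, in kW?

J = πd⁴/32 = π(0.0410)⁴/32 = 2.774×10^-7 m⁴.
T_max = τ_allow·J/r = 6.45×10^7 × 2.774×10^-7 / 0.0205 = 872.9 N·m.
ω = 2π·1000/60 = 104.7 rad/s, so P_max = T_max·ω = 9.140×10^4 W.

91.4 kW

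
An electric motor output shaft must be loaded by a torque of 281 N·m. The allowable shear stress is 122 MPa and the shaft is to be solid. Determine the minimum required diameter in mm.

For a solid shaft τ_max = 16T/(πd³), so d = (16T/(π τ_allow))^(1/3) = (16·281.0/(π·1.22×10^8))^(1/3) = 0.02272 m.

22.7 mm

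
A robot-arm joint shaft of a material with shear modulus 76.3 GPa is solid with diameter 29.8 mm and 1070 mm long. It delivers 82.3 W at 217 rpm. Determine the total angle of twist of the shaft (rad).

ω = 2π·217/60 = 22.72 rad/s, so T = P/ω = 82.3 / 22.72 = 3.622 N·m.
J = πd⁴/32 = π(0.0298)⁴/32 = 7.742×10^-8 m⁴.
θ = T·L/(G·J) = 3.622 × 1.07 / (76.3×10⁹ × 7.742×10^-8) = 6.560×10^-4 rad.

6.56e-4 rad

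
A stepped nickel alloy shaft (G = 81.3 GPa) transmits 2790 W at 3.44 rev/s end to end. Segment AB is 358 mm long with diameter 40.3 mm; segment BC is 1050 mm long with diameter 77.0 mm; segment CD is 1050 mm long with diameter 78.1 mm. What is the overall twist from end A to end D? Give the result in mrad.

ω = 2π·3.44 = 21.61 rad/s, so T = P/ω = 2790 / 21.61 = 129.1 N·m.
J_AB = π(0.0403)⁴/32 = 2.59×10^-7 m⁴; J_BC = π(0.0770)⁴/32 = 3.45×10^-6 m⁴; J_CD = π(0.0781)⁴/32 = 3.65×10^-6 m⁴.
θ = (T/G)·Σ L_i/J_i = (129.1/81.3×10⁹)·(0.358/2.59×10^-7 + 1.05/3.45×10^-6 + 1.05/3.65×10^-6) = 3.134×10^-3 rad.

3.13 mrad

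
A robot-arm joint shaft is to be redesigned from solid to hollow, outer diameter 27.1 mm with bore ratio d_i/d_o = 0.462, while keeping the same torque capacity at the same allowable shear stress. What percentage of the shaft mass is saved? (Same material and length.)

Equal τ_max and T ⇒ the solid shaft needs d_s³ = d_o³(1−k⁴), so d_s = 27.1·(1−0.462⁴)^(1/3) = 26.68 mm.
Area ratio A_h/A_s = d_o²(1−k²)/d_s² = (1−k²)/(1−k⁴)^(2/3) = 0.8114.
Mass saving = 1 − 0.8114 = 18.9 %.

18.9 %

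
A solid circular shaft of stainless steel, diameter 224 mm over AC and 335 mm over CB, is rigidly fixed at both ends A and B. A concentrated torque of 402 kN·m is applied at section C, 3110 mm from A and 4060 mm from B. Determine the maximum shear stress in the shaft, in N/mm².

Compatibility: T_A·a/J_AC = T_B·b/J_CB with T_A + T_B = T₀.
J_AC = 2.47×10^-4 m⁴, J_CB = 1.24×10^-3 m⁴, so T_A = T₀·(J_AC/a)/((J_AC/a)+(J_CB/b)) = 83200 N·m, T_B = 318800 N·m.
τ in each portion: τ_AC = 3.77×10^7 Pa, τ_CB = 4.32×10^7 Pa; maximum is in CB.
τ_max = T_CB·r/J = 318800·0.168/1.24×10^-3 = 4.319×10^7 Pa.

43.2 N/mm²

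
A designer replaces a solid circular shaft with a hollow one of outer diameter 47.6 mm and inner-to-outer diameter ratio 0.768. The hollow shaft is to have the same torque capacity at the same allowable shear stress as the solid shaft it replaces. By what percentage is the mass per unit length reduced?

45.5 %

Equal τ_max and T ⇒ the solid shaft needs d_s³ = d_o³(1−k⁴), so d_s = 47.6·(1−0.768⁴)^(1/3) = 41.28 mm.
Area ratio A_h/A_s = d_o²(1−k²)/d_s² = (1−k²)/(1−k⁴)^(2/3) = 0.5455.
Mass saving = 1 − 0.5455 = 45.5 %.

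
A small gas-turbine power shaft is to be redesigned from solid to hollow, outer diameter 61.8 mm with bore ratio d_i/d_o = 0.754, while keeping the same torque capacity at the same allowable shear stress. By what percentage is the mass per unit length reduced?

44.0 %

Equal τ_max and T ⇒ the solid shaft needs d_s³ = d_o³(1−k⁴), so d_s = 61.8·(1−0.754⁴)^(1/3) = 54.26 mm.
Area ratio A_h/A_s = d_o²(1−k²)/d_s² = (1−k²)/(1−k⁴)^(2/3) = 0.5598.
Mass saving = 1 − 0.5598 = 44.0 %.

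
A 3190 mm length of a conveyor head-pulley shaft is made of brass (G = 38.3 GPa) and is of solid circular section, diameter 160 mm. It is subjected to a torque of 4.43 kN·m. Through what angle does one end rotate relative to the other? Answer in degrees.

0.329°

J = πd⁴/32 = π(0.160)⁴/32 = 6.434×10^-5 m⁴.
θ = T·L/(G·J) = 4430 × 3.19 / (38.3×10⁹ × 6.434×10^-5) = 5.735×10^-3 rad.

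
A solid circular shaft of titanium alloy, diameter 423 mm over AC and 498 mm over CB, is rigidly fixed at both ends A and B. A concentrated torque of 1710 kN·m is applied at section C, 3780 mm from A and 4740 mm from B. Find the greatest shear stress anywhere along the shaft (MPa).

45.4 MPa

Compatibility: T_A·a/J_AC = T_B·b/J_CB with T_A + T_B = T₀.
J_AC = 3.14×10^-3 m⁴, J_CB = 6.04×10^-3 m⁴, so T_A = T₀·(J_AC/a)/((J_AC/a)+(J_CB/b)) = 675300 N·m, T_B = 1.035e6 N·m.
τ in each portion: τ_AC = 4.54×10^7 Pa, τ_CB = 4.27×10^7 Pa; maximum is in AC.
τ_max = T_AC·r/J = 675300·0.211/3.14×10^-3 = 4.544×10^7 Pa.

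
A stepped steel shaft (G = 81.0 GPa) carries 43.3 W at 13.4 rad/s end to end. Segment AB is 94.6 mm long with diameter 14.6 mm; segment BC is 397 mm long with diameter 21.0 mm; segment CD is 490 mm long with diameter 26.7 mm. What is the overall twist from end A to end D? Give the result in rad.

0.00207 rad

ω = 13.4 rad/s, so T = P/ω = 43.3 / 13.40 = 3.231 N·m.
J_AB = π(0.0146)⁴/32 = 4.46×10^-9 m⁴; J_BC = π(0.0210)⁴/32 = 1.91×10^-8 m⁴; J_CD = π(0.0267)⁴/32 = 4.99×10^-8 m⁴.
θ = (T/G)·Σ L_i/J_i = (3.231/81.0×10⁹)·(0.0946/4.46×10^-9 + 0.397/1.91×10^-8 + 0.490/4.99×10^-8) = 2.067×10^-3 rad.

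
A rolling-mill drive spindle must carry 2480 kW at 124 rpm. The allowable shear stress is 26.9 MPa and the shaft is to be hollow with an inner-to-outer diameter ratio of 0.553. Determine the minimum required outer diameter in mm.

342 mm

ω = 2π·124/60 = 12.99 rad/s, so T = P/ω = 2480×10³ / 12.99 = 191000 N·m.
For a hollow shaft with d_i/d_o = 0.553: τ_max = 16T/(π d_o³ (1−k⁴)), so d_o = [16T/(π τ_allow (1−k⁴))]^(1/3) = [16·191000/(π·2.69×10^7·0.9065)]^(1/3) = 0.3417 m.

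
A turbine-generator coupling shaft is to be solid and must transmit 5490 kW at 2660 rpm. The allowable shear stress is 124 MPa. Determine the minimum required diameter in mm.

93.2 mm

ω = 2π·2660/60 = 278.6 rad/s, so T = P/ω = 5490×10³ / 278.6 = 19710 N·m.
For a solid shaft τ_max = 16T/(πd³), so d = (16T/(π τ_allow))^(1/3) = (16·19710/(π·1.24×10^8))^(1/3) = 0.09320 m.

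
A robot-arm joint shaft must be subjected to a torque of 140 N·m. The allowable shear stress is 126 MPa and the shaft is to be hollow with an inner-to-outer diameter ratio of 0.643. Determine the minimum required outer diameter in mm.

For a hollow shaft with d_i/d_o = 0.643: τ_max = 16T/(π d_o³ (1−k⁴)), so d_o = [16T/(π τ_allow (1−k⁴))]^(1/3) = [16·140.0/(π·1.26×10^8·0.8291)]^(1/3) = 0.01897 m.

19.0 mm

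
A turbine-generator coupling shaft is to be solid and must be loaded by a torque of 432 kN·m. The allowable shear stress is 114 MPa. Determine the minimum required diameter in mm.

For a solid shaft τ_max = 16T/(πd³), so d = (16T/(π τ_allow))^(1/3) = (16·432000/(π·1.14×10^8))^(1/3) = 0.2682 m.

268 mm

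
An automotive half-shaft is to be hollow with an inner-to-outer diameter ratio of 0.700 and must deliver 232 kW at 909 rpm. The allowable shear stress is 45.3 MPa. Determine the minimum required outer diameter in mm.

71.2 mm

ω = 2π·909/60 = 95.19 rad/s, so T = P/ω = 232×10³ / 95.19 = 2437 N·m.
For a hollow shaft with d_i/d_o = 0.700: τ_max = 16T/(π d_o³ (1−k⁴)), so d_o = [16T/(π τ_allow (1−k⁴))]^(1/3) = [16·2437/(π·4.53×10^7·0.7599)]^(1/3) = 0.07118 m.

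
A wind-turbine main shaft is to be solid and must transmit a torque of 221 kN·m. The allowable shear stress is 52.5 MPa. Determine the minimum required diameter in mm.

278 mm

For a solid shaft τ_max = 16T/(πd³), so d = (16T/(π τ_allow))^(1/3) = (16·221000/(π·5.25×10^7))^(1/3) = 0.2778 m.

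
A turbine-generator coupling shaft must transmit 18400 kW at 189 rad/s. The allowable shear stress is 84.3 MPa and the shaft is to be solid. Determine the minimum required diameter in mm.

ω = 189 rad/s, so T = P/ω = 18400×10³ / 189.0 = 97350 N·m.
For a solid shaft τ_max = 16T/(πd³), so d = (16T/(π τ_allow))^(1/3) = (16·97350/(π·8.43×10^7))^(1/3) = 0.1805 m.

181 mm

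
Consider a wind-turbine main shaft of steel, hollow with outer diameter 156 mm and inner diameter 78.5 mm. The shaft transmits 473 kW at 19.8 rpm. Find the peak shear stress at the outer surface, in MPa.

ω = 2π·19.8/60 = 2.073 rad/s, so T = P/ω = 473×10³ / 2.073 = 228100 N·m.
J = π(d_o⁴ − d_i⁴)/32 = π(0.156⁴ − 0.0785⁴)/32 = 5.442×10^-5 m⁴.
τ_max = T·r/J = 228100 × 0.0780 / 5.442×10^-5 = 3.270×10^8 Pa.

327 MPa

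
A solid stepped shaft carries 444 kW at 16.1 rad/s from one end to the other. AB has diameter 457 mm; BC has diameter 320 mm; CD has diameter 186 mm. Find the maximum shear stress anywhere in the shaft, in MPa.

ω = 16.1 rad/s, so T = P/ω = 444×10³ / 16.10 = 27580 N·m.
Under the same torque, τ_max = 16T/(πd³) is largest where d is smallest — segment CD (d = 186 mm).
τ_max = 16·27580/(π·(0.186)³) = 2.183×10^7 Pa.

21.8 MPa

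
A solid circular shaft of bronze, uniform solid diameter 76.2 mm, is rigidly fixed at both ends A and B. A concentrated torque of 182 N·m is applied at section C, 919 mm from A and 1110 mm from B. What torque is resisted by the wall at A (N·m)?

99.6 N·m

With uniform GJ and both ends fixed, compatibility θ_AC = θ_CB gives T_A·a = T_B·b, together with T_A + T_B = T₀.
T_A = T₀·b/(a+b) = 182.0·1110/2029 = 99.57 N·m; T_B = 82.43 N·m.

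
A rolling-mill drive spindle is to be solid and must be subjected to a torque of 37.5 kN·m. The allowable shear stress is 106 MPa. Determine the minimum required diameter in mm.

122 mm

For a solid shaft τ_max = 16T/(πd³), so d = (16T/(π τ_allow))^(1/3) = (16·37500/(π·1.06×10^8))^(1/3) = 0.1217 m.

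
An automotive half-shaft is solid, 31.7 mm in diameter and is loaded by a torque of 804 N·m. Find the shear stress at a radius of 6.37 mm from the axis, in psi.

J = πd⁴/32 = π(0.0317)⁴/32 = 9.914×10^-8 m⁴.
Shear stress varies linearly with radius: τ = T·r/J = 804.0 × 0.00637 / 9.914×10^-8 = 5.166×10^7 Pa.

7490 psi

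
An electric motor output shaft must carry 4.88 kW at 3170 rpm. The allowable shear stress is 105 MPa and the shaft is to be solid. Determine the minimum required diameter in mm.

8.93 mm

ω = 2π·3170/60 = 332.0 rad/s, so T = P/ω = 4.88×10³ / 332.0 = 14.70 N·m.
For a solid shaft τ_max = 16T/(πd³), so d = (16T/(π τ_allow))^(1/3) = (16·14.70/(π·1.05×10^8))^(1/3) = 0.008934 m.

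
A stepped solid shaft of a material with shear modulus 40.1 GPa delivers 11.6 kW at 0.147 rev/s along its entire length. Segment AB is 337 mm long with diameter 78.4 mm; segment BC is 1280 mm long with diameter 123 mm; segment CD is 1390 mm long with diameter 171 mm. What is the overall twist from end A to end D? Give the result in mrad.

ω = 2π·0.147 = 0.9236 rad/s, so T = P/ω = 11.6×10³ / 0.9236 = 12560 N·m.
J_AB = π(0.0784)⁴/32 = 3.71×10^-6 m⁴; J_BC = π(0.123)⁴/32 = 2.25×10^-5 m⁴; J_CD = π(0.171)⁴/32 = 8.39×10^-5 m⁴.
θ = (T/G)·Σ L_i/J_i = (12560/40.1×10⁹)·(0.337/3.71×10^-6 + 1.28/2.25×10^-5 + 1.39/8.39×10^-5) = 0.05148 rad.

51.5 mrad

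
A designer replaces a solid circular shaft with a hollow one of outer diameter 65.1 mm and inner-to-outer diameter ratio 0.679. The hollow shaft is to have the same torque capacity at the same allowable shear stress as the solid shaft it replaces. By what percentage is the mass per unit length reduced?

36.8 %

Equal τ_max and T ⇒ the solid shaft needs d_s³ = d_o³(1−k⁴), so d_s = 65.1·(1−0.679⁴)^(1/3) = 60.12 mm.
Area ratio A_h/A_s = d_o²(1−k²)/d_s² = (1−k²)/(1−k⁴)^(2/3) = 0.6320.
Mass saving = 1 − 0.6320 = 36.8 %.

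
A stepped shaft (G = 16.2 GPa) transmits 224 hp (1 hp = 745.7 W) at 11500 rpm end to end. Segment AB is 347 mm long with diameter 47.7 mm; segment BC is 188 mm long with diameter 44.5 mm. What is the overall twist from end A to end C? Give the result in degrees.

0.574°

ω = 2π·11500/60 = 1204 rad/s, so T = P/ω = 224×745.7 / 1204 = 138.7 N·m.
J_AB = π(0.0477)⁴/32 = 5.08×10^-7 m⁴; J_BC = π(0.0445)⁴/32 = 3.85×10^-7 m⁴.
θ = (T/G)·Σ L_i/J_i = (138.7/16.2×10⁹)·(0.347/5.08×10^-7 + 0.188/3.85×10^-7) = 0.01003 rad.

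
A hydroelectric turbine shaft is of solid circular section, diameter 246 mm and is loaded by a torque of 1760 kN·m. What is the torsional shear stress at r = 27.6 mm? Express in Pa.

1.35e8 Pa

J = πd⁴/32 = π(0.246)⁴/32 = 3.595×10^-4 m⁴.
Shear stress varies linearly with radius: τ = T·r/J = 1.760e6 × 0.0276 / 3.595×10^-4 = 1.351×10^8 Pa.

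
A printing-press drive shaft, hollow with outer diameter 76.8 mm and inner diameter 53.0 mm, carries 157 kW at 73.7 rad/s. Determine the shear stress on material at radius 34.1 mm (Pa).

ω = 73.7 rad/s, so T = P/ω = 157×10³ / 73.70 = 2130 N·m.
J = π(d_o⁴ − d_i⁴)/32 = π(0.0768⁴ − 0.0530⁴)/32 = 2.641×10^-6 m⁴.
Shear stress varies linearly with radius: τ = T·r/J = 2130 × 0.0341 / 2.641×10^-6 = 2.751×10^7 Pa.

2.75e7 Pa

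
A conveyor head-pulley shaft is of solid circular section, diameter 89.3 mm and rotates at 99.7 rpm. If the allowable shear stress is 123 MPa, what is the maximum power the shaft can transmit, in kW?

J = πd⁴/32 = π(0.0893)⁴/32 = 6.243×10^-6 m⁴.
T_max = τ_allow·J/r = 1.23×10^8 × 6.243×10^-6 / 0.0446 = 17200 N·m.
ω = 2π·99.7/60 = 10.44 rad/s, so P_max = T_max·ω = 1.796×10^5 W.

180 kW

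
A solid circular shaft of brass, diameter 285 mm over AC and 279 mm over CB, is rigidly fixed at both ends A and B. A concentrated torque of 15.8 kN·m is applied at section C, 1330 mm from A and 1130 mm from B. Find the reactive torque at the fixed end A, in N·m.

7590 N·m

Compatibility: T_A·a/J_AC = T_B·b/J_CB with T_A + T_B = T₀.
J_AC = 6.48×10^-4 m⁴, J_CB = 5.95×10^-4 m⁴, so T_A = T₀·(J_AC/a)/((J_AC/a)+(J_CB/b)) = 7593 N·m, T_B = 8207 N·m.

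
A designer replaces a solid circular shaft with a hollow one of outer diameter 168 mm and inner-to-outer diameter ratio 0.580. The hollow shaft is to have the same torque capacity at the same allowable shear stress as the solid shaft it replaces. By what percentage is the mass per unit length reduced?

28.1 %

Equal τ_max and T ⇒ the solid shaft needs d_s³ = d_o³(1−k⁴), so d_s = 168·(1−0.580⁴)^(1/3) = 161.4 mm.
Area ratio A_h/A_s = d_o²(1−k²)/d_s² = (1−k²)/(1−k⁴)^(2/3) = 0.7189.
Mass saving = 1 − 0.7189 = 28.1 %.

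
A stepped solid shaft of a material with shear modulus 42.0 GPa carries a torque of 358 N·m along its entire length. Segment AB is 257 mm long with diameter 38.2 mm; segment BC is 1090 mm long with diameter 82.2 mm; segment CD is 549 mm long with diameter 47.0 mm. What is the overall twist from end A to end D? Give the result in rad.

J_AB = π(0.0382)⁴/32 = 2.09×10^-7 m⁴; J_BC = π(0.0822)⁴/32 = 4.48×10^-6 m⁴; J_CD = π(0.0470)⁴/32 = 4.79×10^-7 m⁴.
θ = (T/G)·Σ L_i/J_i = (358.0/42.0×10⁹)·(0.257/2.09×10^-7 + 1.09/4.48×10^-6 + 0.549/4.79×10^-7) = 0.02232 rad.

0.0223 rad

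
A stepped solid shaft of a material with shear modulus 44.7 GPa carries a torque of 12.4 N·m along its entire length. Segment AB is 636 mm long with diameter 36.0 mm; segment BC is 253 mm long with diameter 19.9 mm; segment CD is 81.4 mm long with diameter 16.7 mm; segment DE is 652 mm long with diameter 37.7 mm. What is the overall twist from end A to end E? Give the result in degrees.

0.544°

J_AB = π(0.0360)⁴/32 = 1.65×10^-7 m⁴; J_BC = π(0.0199)⁴/32 = 1.54×10^-8 m⁴; J_CD = π(0.0167)⁴/32 = 7.64×10^-9 m⁴; J_DE = π(0.0377)⁴/32 = 1.98×10^-7 m⁴.
θ = (T/G)·Σ L_i/J_i = (12.40/44.7×10⁹)·(0.636/1.65×10^-7 + 0.253/1.54×10^-8 + 0.0814/7.64×10^-9 + 0.652/1.98×10^-7) = 9.498×10^-3 rad.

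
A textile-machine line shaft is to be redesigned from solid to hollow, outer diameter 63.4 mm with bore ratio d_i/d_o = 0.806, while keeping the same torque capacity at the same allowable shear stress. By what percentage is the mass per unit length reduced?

49.5 %

Equal τ_max and T ⇒ the solid shaft needs d_s³ = d_o³(1−k⁴), so d_s = 63.4·(1−0.806⁴)^(1/3) = 52.81 mm.
Area ratio A_h/A_s = d_o²(1−k²)/d_s² = (1−k²)/(1−k⁴)^(2/3) = 0.5049.
Mass saving = 1 − 0.5049 = 49.5 %.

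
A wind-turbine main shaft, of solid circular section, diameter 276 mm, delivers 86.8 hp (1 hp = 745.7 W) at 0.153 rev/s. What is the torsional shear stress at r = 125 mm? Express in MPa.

ω = 2π·0.153 = 0.9613 rad/s, so T = P/ω = 86.8×745.7 / 0.9613 = 67330 N·m.
J = πd⁴/32 = π(0.276)⁴/32 = 5.697×10^-4 m⁴.
Shear stress varies linearly with radius: τ = T·r/J = 67330 × 0.125 / 5.697×10^-4 = 1.477×10^7 Pa.

14.8 MPa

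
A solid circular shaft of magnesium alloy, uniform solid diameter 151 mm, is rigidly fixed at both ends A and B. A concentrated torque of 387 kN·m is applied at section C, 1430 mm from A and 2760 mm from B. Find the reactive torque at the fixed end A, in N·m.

With uniform GJ and both ends fixed, compatibility θ_AC = θ_CB gives T_A·a = T_B·b, together with T_A + T_B = T₀.
T_A = T₀·b/(a+b) = 387000·2760/4190 = 254900 N·m; T_B = 132100 N·m.

255000 N·m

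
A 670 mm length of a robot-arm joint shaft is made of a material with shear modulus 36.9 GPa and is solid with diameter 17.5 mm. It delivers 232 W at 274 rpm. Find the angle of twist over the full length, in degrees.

ω = 2π·274/60 = 28.69 rad/s, so T = P/ω = 232 / 28.69 = 8.086 N·m.
J = πd⁴/32 = π(0.0175)⁴/32 = 9.208×10^-9 m⁴.
θ = T·L/(G·J) = 8.086 × 0.670 / (36.9×10⁹ × 9.208×10^-9) = 0.01594 rad.

0.914°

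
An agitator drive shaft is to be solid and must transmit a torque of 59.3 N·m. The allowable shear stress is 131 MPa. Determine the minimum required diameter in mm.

13.2 mm

For a solid shaft τ_max = 16T/(πd³), so d = (16T/(π τ_allow))^(1/3) = (16·59.30/(π·1.31×10^8))^(1/3) = 0.01321 m.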